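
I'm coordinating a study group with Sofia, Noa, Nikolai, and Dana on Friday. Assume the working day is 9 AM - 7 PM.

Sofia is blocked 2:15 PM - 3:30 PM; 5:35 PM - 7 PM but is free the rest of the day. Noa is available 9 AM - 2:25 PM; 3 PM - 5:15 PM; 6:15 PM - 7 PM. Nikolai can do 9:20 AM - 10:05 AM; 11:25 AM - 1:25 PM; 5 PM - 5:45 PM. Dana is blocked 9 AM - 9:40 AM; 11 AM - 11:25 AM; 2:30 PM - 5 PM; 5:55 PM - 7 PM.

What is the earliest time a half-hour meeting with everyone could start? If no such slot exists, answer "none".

11:25

Sofia free: 09:00-14:15, 15:30-17:35 (invert busy blocks within the working day).
Noa free: 09:00-14:25, 15:00-17:15, 18:15-19:00.
Nikolai free: 09:20-10:05, 11:25-13:25, 17:00-17:45.
Dana free: 09:40-11:00, 11:25-14:30, 17:00-17:55 (invert busy blocks within the working day).
Sofia ∩ Noa: 09:00-14:15, 15:30-17:15.
Sofia ∩ Noa ∩ Nikolai: 09:20-10:05, 11:25-13:25, 17:00-17:15.
Sofia ∩ Noa ∩ Nikolai ∩ Dana: 09:40-10:05, 11:25-13:25, 17:00-17:15.
So the common availability across everyone is 09:40-10:05, 11:25-13:25, 17:00-17:15.
The first common window of at least 30 minutes is 11:25-13:25, so the earliest start is 11:25.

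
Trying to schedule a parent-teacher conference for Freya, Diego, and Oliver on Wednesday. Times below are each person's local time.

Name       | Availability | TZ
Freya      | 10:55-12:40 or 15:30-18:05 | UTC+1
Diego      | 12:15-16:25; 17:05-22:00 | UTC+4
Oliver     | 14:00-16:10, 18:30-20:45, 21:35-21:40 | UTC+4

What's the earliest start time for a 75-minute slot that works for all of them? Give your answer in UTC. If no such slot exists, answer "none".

10:00

Freya in UTC: 09:55-11:40, 14:30-17:05 (subtract 1h to convert from UTC+1).
Diego in UTC: 08:15-12:25, 13:05-18:00 (subtract 4h to convert from UTC+4).
Oliver in UTC: 10:00-12:10, 14:30-16:45, 17:35-17:40 (subtract 4h to convert from UTC+4).
Freya ∩ Diego: 09:55-11:40, 14:30-17:05.
Freya ∩ Diego ∩ Oliver: 10:00-11:40, 14:30-16:45.
Those are the intersection windows.
The first common window of at least 75 minutes is 10:00-11:40, so the earliest start is 10:00.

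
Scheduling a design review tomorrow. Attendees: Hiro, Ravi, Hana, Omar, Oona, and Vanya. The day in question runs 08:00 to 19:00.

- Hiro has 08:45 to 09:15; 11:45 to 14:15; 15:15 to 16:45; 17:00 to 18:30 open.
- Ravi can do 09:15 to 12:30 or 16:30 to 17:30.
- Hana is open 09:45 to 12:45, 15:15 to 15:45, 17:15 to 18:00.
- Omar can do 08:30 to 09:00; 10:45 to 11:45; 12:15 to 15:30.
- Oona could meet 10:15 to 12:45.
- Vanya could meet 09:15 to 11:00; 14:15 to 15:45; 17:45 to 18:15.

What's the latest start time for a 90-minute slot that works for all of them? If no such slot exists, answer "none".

Hiro ∩ Ravi: 11:45-12:30, 16:30-16:45, 17:00-17:30.
Hiro ∩ Ravi ∩ Hana: 11:45-12:30, 17:15-17:30.
Hiro ∩ Ravi ∩ Hana ∩ Omar: 12:15-12:30.
Hiro ∩ Ravi ∩ Hana ∩ Omar ∩ Oona: 12:15-12:30.
Hiro ∩ Ravi ∩ Hana ∩ Omar ∩ Oona ∩ Vanya: ∅.
There is no time when everyone is free.
No common window is at least 90 minutes long.

none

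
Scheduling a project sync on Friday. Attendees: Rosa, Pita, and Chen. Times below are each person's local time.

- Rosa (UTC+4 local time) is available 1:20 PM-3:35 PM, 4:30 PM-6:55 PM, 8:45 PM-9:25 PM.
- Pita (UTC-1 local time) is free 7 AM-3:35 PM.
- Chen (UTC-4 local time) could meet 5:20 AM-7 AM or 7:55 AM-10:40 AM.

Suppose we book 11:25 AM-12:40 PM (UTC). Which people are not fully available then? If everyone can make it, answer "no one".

Chen, Rosa

Rosa in UTC: 09:20-11:35, 12:30-14:55, 16:45-17:25 (subtract 4h to convert from UTC+4).
Pita in UTC: 08:00-16:35 (add 1h to convert from UTC-1).
Chen in UTC: 09:20-11:00, 11:55-14:40 (add 4h to convert from UTC-4).
Rosa: not fully free for 11:25-12:40. Pita: free for 11:25-12:40. Chen: not fully free for 11:25-12:40.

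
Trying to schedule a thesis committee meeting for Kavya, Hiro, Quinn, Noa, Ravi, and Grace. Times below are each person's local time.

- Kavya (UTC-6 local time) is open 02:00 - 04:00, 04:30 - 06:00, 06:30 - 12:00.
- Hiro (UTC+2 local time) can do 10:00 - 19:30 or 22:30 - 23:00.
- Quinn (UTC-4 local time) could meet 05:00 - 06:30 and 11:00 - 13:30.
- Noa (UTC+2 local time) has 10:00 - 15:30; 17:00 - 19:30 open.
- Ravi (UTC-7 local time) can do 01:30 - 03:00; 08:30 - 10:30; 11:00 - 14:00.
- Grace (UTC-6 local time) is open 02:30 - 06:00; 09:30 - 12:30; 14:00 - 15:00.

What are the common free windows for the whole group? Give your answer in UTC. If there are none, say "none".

Kavya in UTC: 08:00-10:00, 10:30-12:00, 12:30-18:00 (add 6h to convert from UTC-6).
Hiro in UTC: 08:00-17:30, 20:30-21:00 (subtract 2h to convert from UTC+2).
Quinn in UTC: 09:00-10:30, 15:00-17:30 (add 4h to convert from UTC-4).
Noa in UTC: 08:00-13:30, 15:00-17:30 (subtract 2h to convert from UTC+2).
Ravi in UTC: 08:30-10:00, 15:30-17:30, 18:00-21:00 (add 7h to convert from UTC-7).
Grace in UTC: 08:30-12:00, 15:30-18:30, 20:00-21:00 (add 6h to convert from UTC-6).
Kavya ∩ Hiro: 08:00-10:00, 10:30-12:00, 12:30-17:30.
Kavya ∩ Hiro ∩ Quinn: 09:00-10:00, 15:00-17:30.
Kavya ∩ Hiro ∩ Quinn ∩ Noa: 09:00-10:00, 15:00-17:30.
Kavya ∩ Hiro ∩ Quinn ∩ Noa ∩ Ravi: 09:00-10:00, 15:30-17:30.
Kavya ∩ Hiro ∩ Quinn ∩ Noa ∩ Ravi ∩ Grace: 09:00-10:00, 15:30-17:30.

09:00-10:00, 15:30-17:30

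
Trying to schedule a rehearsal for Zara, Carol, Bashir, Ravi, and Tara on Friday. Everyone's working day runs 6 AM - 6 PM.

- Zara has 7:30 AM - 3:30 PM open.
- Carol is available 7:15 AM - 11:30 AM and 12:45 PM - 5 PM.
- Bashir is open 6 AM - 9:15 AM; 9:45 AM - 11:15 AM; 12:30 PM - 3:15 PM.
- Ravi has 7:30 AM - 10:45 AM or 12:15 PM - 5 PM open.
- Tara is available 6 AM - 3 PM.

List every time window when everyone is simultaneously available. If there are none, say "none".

07:30-09:15, 09:45-10:45, 12:45-15:00

Zara ∩ Carol: 07:30-11:30, 12:45-15:30.
Zara ∩ Carol ∩ Bashir: 07:30-09:15, 09:45-11:15, 12:45-15:15.
Zara ∩ Carol ∩ Bashir ∩ Ravi: 07:30-09:15, 09:45-10:45, 12:45-15:15.
Zara ∩ Carol ∩ Bashir ∩ Ravi ∩ Tara: 07:30-09:15, 09:45-10:45, 12:45-15:00.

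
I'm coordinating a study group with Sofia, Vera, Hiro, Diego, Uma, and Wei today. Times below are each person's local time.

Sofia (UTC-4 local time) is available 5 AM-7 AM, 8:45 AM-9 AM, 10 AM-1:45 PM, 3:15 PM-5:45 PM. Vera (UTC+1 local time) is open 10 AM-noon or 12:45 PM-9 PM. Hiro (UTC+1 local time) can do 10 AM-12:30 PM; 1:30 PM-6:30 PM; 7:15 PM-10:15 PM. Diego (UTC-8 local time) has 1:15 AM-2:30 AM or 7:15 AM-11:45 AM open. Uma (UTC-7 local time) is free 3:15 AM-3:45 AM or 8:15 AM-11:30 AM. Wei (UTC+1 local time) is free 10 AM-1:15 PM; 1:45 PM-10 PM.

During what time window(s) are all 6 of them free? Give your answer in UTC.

10:15-10:30, 15:15-17:30

Sofia in UTC: 09:00-11:00, 12:45-13:00, 14:00-17:45, 19:15-21:45 (add 4h to convert from UTC-4).
Vera in UTC: 09:00-11:00, 11:45-20:00 (subtract 1h to convert from UTC+1).
Hiro in UTC: 09:00-11:30, 12:30-17:30, 18:15-21:15 (subtract 1h to convert from UTC+1).
Diego in UTC: 09:15-10:30, 15:15-19:45 (add 8h to convert from UTC-8).
Uma in UTC: 10:15-10:45, 15:15-18:30 (add 7h to convert from UTC-7).
Wei in UTC: 09:00-12:15, 12:45-21:00 (subtract 1h to convert from UTC+1).
Sofia ∩ Vera: 09:00-11:00, 12:45-13:00, 14:00-17:45, 19:15-20:00.
Sofia ∩ Vera ∩ Hiro: 09:00-11:00, 12:45-13:00, 14:00-17:30, 19:15-20:00.
Sofia ∩ Vera ∩ Hiro ∩ Diego: 09:15-10:30, 15:15-17:30, 19:15-19:45.
Sofia ∩ Vera ∩ Hiro ∩ Diego ∩ Uma: 10:15-10:30, 15:15-17:30.
Sofia ∩ Vera ∩ Hiro ∩ Diego ∩ Uma ∩ Wei: 10:15-10:30, 15:15-17:30.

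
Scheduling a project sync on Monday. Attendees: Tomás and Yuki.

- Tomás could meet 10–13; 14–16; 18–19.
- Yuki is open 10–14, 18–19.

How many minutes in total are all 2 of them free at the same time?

240

Tomás ∩ Yuki: 10:00-13:00, 18:00-19:00.
Those are the intersection windows.
Summing the common windows: 180 + 60 = 240 minutes.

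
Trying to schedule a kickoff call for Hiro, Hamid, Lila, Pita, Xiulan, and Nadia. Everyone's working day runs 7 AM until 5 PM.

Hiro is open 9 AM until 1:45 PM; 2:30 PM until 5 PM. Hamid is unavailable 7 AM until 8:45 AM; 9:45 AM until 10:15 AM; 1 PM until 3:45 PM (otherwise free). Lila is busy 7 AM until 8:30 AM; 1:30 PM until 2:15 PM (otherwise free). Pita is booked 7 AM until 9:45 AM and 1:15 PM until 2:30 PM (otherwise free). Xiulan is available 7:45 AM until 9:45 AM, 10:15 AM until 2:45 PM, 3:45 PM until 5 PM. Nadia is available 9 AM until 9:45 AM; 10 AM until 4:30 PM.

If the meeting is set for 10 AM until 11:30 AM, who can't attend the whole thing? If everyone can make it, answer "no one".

Hiro free: 09:00-13:45, 14:30-17:00.
Hamid free: 08:45-09:45, 10:15-13:00, 15:45-17:00 (invert busy blocks within the working day).
Lila free: 08:30-13:30, 14:15-17:00 (invert busy blocks within the working day).
Pita free: 09:45-13:15, 14:30-17:00 (invert busy blocks within the working day).
Xiulan free: 07:45-09:45, 10:15-14:45, 15:45-17:00.
Nadia free: 09:00-09:45, 10:00-16:30.
Hiro: free for 10:00-11:30. Hamid: not fully free for 10:00-11:30. Lila: free for 10:00-11:30. Pita: free for 10:00-11:30. Xiulan: not fully free for 10:00-11:30. Nadia: free for 10:00-11:30.

Hamid, Xiulan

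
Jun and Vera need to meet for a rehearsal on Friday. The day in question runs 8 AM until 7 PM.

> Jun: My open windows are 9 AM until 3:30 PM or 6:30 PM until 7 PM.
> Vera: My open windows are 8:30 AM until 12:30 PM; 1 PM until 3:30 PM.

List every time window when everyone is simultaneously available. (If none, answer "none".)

09:00-12:30, 13:00-15:30

Jun ∩ Vera: 09:00-12:30, 13:00-15:30.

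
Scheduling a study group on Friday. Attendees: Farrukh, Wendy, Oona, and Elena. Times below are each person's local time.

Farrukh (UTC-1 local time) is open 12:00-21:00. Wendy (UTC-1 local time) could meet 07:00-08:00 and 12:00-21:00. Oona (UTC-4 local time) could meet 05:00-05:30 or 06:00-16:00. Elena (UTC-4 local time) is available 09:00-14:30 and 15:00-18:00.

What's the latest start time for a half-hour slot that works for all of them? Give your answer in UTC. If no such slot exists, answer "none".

Farrukh in UTC: 13:00-22:00 (add 1h to convert from UTC-1).
Wendy in UTC: 08:00-09:00, 13:00-22:00 (add 1h to convert from UTC-1).
Oona in UTC: 09:00-09:30, 10:00-20:00 (add 4h to convert from UTC-4).
Elena in UTC: 13:00-18:30, 19:00-22:00 (add 4h to convert from UTC-4).
Farrukh ∩ Wendy: 13:00-22:00.
Farrukh ∩ Wendy ∩ Oona: 13:00-20:00.
Farrukh ∩ Wendy ∩ Oona ∩ Elena: 13:00-18:30, 19:00-20:00.
Those are the intersection windows.
The last common window of at least 30 minutes is 19:00-20:00; a 30-minute meeting can start as late as 19:30 and still end by 20:00.

19:30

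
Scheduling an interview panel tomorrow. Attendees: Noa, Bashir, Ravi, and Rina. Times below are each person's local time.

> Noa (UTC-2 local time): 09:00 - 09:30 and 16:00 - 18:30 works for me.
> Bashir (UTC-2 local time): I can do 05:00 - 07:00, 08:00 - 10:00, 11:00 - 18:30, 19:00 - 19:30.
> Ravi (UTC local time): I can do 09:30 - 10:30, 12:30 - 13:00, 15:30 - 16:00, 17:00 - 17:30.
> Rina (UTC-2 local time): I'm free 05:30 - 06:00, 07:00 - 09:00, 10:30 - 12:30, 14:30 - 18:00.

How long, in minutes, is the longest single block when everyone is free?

Noa in UTC: 11:00-11:30, 18:00-20:30 (add 2h to convert from UTC-2).
Bashir in UTC: 07:00-09:00, 10:00-12:00, 13:00-20:30, 21:00-21:30 (add 2h to convert from UTC-2).
Ravi in UTC: 09:30-10:30, 12:30-13:00, 15:30-16:00, 17:00-17:30.
Rina in UTC: 07:30-08:00, 09:00-11:00, 12:30-14:30, 16:30-20:00 (add 2h to convert from UTC-2).
Noa ∩ Bashir: 11:00-11:30, 18:00-20:30.
Noa ∩ Bashir ∩ Ravi: ∅.
Noa ∩ Bashir ∩ Ravi ∩ Rina: ∅.
There is no time when everyone is free.
No common window exists, so the longest block is 0 minutes.

0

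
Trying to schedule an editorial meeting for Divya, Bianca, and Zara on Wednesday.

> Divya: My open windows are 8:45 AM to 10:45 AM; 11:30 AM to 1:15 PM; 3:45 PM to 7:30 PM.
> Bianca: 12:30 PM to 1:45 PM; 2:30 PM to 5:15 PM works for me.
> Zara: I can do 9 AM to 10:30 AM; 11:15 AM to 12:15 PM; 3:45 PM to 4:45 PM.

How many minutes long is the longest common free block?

60

Divya ∩ Bianca: 12:30-13:15, 15:45-17:15.
Divya ∩ Bianca ∩ Zara: 15:45-16:45.
The longest is 15:45-16:45 at 60 minutes.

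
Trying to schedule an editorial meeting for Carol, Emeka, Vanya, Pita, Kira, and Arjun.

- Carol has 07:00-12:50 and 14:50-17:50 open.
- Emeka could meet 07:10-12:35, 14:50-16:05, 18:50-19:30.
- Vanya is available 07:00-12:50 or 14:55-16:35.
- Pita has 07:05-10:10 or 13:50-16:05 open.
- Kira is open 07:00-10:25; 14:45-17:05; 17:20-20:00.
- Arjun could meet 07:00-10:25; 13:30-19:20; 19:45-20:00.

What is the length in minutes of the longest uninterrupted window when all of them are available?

Carol ∩ Emeka: 07:10-12:35, 14:50-16:05.
Carol ∩ Emeka ∩ Vanya: 07:10-12:35, 14:55-16:05.
Carol ∩ Emeka ∩ Vanya ∩ Pita: 07:10-10:10, 14:55-16:05.
Carol ∩ Emeka ∩ Vanya ∩ Pita ∩ Kira: 07:10-10:10, 14:55-16:05.
Carol ∩ Emeka ∩ Vanya ∩ Pita ∩ Kira ∩ Arjun: 07:10-10:10, 14:55-16:05.
The longest is 07:10-10:10 at 180 minutes.

180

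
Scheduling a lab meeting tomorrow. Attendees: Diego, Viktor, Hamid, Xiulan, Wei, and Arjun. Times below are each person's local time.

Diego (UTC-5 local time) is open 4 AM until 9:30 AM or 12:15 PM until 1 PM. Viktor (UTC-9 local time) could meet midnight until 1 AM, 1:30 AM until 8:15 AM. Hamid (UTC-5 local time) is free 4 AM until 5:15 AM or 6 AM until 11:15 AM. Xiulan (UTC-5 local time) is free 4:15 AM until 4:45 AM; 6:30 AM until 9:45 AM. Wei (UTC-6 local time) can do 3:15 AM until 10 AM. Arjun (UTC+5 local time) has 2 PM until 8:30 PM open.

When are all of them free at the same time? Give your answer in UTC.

Diego in UTC: 09:00-14:30, 17:15-18:00 (add 5h to convert from UTC-5).
Viktor in UTC: 09:00-10:00, 10:30-17:15 (add 9h to convert from UTC-9).
Hamid in UTC: 09:00-10:15, 11:00-16:15 (add 5h to convert from UTC-5).
Xiulan in UTC: 09:15-09:45, 11:30-14:45 (add 5h to convert from UTC-5).
Wei in UTC: 09:15-16:00 (add 6h to convert from UTC-6).
Arjun in UTC: 09:00-15:30 (subtract 5h to convert from UTC+5).
Diego ∩ Viktor: 09:00-10:00, 10:30-14:30.
Diego ∩ Viktor ∩ Hamid: 09:00-10:00, 11:00-14:30.
Diego ∩ Viktor ∩ Hamid ∩ Xiulan: 09:15-09:45, 11:30-14:30.
Diego ∩ Viktor ∩ Hamid ∩ Xiulan ∩ Wei: 09:15-09:45, 11:30-14:30.
Diego ∩ Viktor ∩ Hamid ∩ Xiulan ∩ Wei ∩ Arjun: 09:15-09:45, 11:30-14:30.

09:15-09:45, 11:30-14:30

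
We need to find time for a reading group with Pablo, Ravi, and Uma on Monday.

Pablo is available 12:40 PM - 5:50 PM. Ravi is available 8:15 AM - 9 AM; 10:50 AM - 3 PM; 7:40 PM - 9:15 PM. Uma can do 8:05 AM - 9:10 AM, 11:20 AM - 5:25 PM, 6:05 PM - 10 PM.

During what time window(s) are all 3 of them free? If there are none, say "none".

12:40-15:00

Pablo ∩ Ravi: 12:40-15:00.
Pablo ∩ Ravi ∩ Uma: 12:40-15:00.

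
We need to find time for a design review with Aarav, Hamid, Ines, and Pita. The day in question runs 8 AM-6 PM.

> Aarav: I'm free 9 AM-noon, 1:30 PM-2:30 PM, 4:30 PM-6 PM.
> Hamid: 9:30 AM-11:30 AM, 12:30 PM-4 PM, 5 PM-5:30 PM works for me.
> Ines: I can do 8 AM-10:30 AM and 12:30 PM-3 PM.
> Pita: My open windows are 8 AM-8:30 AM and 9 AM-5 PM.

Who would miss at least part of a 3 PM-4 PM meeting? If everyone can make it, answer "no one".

Aarav: not fully free for 15:00-16:00. Hamid: free for 15:00-16:00. Ines: not fully free for 15:00-16:00. Pita: free for 15:00-16:00.

Aarav, Ines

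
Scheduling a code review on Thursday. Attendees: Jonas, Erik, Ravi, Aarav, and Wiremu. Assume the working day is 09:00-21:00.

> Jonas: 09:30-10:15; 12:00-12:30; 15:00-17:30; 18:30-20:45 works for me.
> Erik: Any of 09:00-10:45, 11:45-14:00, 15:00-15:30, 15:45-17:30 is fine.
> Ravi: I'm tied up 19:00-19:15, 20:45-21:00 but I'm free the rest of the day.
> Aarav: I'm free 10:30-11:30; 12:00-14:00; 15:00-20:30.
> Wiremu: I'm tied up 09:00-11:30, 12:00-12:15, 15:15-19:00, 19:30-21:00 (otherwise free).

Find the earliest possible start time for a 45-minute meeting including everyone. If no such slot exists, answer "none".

Jonas free: 09:30-10:15, 12:00-12:30, 15:00-17:30, 18:30-20:45.
Erik free: 09:00-10:45, 11:45-14:00, 15:00-15:30, 15:45-17:30.
Ravi free: 09:00-19:00, 19:15-20:45 (invert busy blocks within the working day).
Aarav free: 10:30-11:30, 12:00-14:00, 15:00-20:30.
Wiremu free: 11:30-12:00, 12:15-15:15, 19:00-19:30 (invert busy blocks within the working day).
Jonas ∩ Erik: 09:30-10:15, 12:00-12:30, 15:00-15:30, 15:45-17:30.
Jonas ∩ Erik ∩ Ravi: 09:30-10:15, 12:00-12:30, 15:00-15:30, 15:45-17:30.
Jonas ∩ Erik ∩ Ravi ∩ Aarav: 12:00-12:30, 15:00-15:30, 15:45-17:30.
Jonas ∩ Erik ∩ Ravi ∩ Aarav ∩ Wiremu: 12:15-12:30, 15:00-15:15.
Those are the intersection windows.
No common window is at least 45 minutes long.

none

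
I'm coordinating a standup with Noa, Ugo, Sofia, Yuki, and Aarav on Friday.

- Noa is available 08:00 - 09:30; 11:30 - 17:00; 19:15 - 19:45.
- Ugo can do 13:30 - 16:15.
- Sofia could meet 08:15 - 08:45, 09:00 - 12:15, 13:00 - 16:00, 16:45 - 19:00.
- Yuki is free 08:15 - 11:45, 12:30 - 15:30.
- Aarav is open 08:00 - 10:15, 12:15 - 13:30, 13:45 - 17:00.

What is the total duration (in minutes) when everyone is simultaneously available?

105

Noa ∩ Ugo: 13:30-16:15.
Noa ∩ Ugo ∩ Sofia: 13:30-16:00.
Noa ∩ Ugo ∩ Sofia ∩ Yuki: 13:30-15:30.
Noa ∩ Ugo ∩ Sofia ∩ Yuki ∩ Aarav: 13:45-15:30.
That's a single block of 105 minutes.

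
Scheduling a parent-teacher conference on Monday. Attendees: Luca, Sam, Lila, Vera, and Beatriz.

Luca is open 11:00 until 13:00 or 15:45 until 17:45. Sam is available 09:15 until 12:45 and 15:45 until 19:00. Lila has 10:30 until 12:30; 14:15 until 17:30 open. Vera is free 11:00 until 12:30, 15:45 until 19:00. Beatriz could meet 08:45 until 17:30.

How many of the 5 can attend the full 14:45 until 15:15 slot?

Lila and Beatriz can make the full 14:45-15:15 slot — that's 2.

2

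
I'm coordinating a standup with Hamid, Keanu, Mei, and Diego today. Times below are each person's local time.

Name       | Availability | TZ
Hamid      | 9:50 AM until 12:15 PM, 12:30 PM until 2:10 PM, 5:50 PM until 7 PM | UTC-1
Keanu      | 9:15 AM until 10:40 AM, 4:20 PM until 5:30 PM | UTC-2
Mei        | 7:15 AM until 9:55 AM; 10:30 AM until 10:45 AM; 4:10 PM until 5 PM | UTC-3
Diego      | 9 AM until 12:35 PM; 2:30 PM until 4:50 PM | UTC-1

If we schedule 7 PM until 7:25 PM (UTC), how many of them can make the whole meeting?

Hamid in UTC: 10:50-13:15, 13:30-15:10, 18:50-20:00 (add 1h to convert from UTC-1).
Keanu in UTC: 11:15-12:40, 18:20-19:30 (add 2h to convert from UTC-2).
Mei in UTC: 10:15-12:55, 13:30-13:45, 19:10-20:00 (add 3h to convert from UTC-3).
Diego in UTC: 10:00-13:35, 15:30-17:50 (add 1h to convert from UTC-1).
Hamid and Keanu can make the full 19:00-19:25 slot — that's 2.

2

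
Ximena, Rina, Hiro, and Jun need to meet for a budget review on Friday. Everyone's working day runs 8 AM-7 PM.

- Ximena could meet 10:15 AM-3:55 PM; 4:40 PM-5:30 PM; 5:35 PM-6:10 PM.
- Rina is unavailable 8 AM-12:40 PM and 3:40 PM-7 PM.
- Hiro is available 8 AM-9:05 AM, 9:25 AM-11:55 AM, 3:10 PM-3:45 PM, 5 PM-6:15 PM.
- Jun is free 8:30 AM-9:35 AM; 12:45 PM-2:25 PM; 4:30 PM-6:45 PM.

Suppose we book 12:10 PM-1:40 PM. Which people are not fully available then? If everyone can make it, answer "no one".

Ximena free: 10:15-15:55, 16:40-17:30, 17:35-18:10.
Rina free: 12:40-15:40 (invert busy blocks within the working day).
Hiro free: 08:00-09:05, 09:25-11:55, 15:10-15:45, 17:00-18:15.
Jun free: 08:30-09:35, 12:45-14:25, 16:30-18:45.
Ximena: free for 12:10-13:40. Rina: not fully free for 12:10-13:40. Hiro: not fully free for 12:10-13:40. Jun: not fully free for 12:10-13:40.

Hiro, Jun, Rina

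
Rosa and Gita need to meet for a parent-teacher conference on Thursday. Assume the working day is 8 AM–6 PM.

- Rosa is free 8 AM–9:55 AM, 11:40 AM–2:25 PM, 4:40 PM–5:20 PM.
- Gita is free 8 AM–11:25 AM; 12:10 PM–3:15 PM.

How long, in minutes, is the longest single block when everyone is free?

135

Rosa ∩ Gita: 08:00-09:55, 12:10-14:25.
So the common availability across everyone is 08:00-09:55, 12:10-14:25.
The longest is 12:10-14:25 at 135 minutes.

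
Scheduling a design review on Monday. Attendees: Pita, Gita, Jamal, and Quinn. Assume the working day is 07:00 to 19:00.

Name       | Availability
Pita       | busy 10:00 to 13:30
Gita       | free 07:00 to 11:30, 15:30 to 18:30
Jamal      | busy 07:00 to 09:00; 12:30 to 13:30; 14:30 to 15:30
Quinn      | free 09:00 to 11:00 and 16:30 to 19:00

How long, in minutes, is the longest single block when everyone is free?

Pita free: 07:00-10:00, 13:30-19:00 (invert busy blocks within the working day).
Gita free: 07:00-11:30, 15:30-18:30.
Jamal free: 09:00-12:30, 13:30-14:30, 15:30-19:00 (invert busy blocks within the working day).
Quinn free: 09:00-11:00, 16:30-19:00.
Pita ∩ Gita: 07:00-10:00, 15:30-18:30.
Pita ∩ Gita ∩ Jamal: 09:00-10:00, 15:30-18:30.
Pita ∩ Gita ∩ Jamal ∩ Quinn: 09:00-10:00, 16:30-18:30.
The longest is 16:30-18:30 at 120 minutes.

120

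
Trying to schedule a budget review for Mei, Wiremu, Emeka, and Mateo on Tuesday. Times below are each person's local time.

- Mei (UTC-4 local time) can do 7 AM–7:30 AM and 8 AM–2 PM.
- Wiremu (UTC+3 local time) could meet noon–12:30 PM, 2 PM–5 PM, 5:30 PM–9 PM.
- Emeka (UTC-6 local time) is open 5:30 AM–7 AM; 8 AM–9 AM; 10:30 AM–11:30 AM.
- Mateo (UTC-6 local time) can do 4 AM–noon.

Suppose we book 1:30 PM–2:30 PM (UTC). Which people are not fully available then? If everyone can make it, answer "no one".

Mei in UTC: 11:00-11:30, 12:00-18:00 (add 4h to convert from UTC-4).
Wiremu in UTC: 09:00-09:30, 11:00-14:00, 14:30-18:00 (subtract 3h to convert from UTC+3).
Emeka in UTC: 11:30-13:00, 14:00-15:00, 16:30-17:30 (add 6h to convert from UTC-6).
Mateo in UTC: 10:00-18:00 (add 6h to convert from UTC-6).
Mei: free for 13:30-14:30. Wiremu: not fully free for 13:30-14:30. Emeka: not fully free for 13:30-14:30. Mateo: free for 13:30-14:30.

Emeka, Wiremu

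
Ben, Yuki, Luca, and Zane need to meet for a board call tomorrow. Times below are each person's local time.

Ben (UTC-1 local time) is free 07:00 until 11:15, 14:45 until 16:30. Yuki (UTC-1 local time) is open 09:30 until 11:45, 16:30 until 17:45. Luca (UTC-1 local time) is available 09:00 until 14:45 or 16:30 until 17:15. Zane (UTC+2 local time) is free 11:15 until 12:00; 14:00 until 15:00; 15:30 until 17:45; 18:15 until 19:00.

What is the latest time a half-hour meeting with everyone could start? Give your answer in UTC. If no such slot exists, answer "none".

Ben in UTC: 08:00-12:15, 15:45-17:30 (add 1h to convert from UTC-1).
Yuki in UTC: 10:30-12:45, 17:30-18:45 (add 1h to convert from UTC-1).
Luca in UTC: 10:00-15:45, 17:30-18:15 (add 1h to convert from UTC-1).
Zane in UTC: 09:15-10:00, 12:00-13:00, 13:30-15:45, 16:15-17:00 (subtract 2h to convert from UTC+2).
Ben ∩ Yuki: 10:30-12:15.
Ben ∩ Yuki ∩ Luca: 10:30-12:15.
Ben ∩ Yuki ∩ Luca ∩ Zane: 12:00-12:15.
No common window is at least 30 minutes long.

none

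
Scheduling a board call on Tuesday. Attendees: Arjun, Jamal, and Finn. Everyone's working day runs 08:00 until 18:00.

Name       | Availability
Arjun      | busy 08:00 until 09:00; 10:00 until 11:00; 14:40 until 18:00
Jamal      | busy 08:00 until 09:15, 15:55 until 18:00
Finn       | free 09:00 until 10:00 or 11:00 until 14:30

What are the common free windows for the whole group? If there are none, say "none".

09:15-10:00, 11:00-14:30

Arjun free: 09:00-10:00, 11:00-14:40 (invert busy blocks within the working day).
Jamal free: 09:15-15:55 (invert busy blocks within the working day).
Finn free: 09:00-10:00, 11:00-14:30.
Arjun ∩ Jamal: 09:15-10:00, 11:00-14:40.
Arjun ∩ Jamal ∩ Finn: 09:15-10:00, 11:00-14:30.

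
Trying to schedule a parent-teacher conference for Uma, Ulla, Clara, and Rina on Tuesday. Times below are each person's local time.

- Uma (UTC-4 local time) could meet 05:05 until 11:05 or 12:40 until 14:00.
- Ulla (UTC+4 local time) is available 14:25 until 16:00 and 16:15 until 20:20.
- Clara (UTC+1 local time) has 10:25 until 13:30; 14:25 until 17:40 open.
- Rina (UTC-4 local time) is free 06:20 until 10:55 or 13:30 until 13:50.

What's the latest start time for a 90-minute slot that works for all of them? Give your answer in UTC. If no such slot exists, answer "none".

13:25

Uma in UTC: 09:05-15:05, 16:40-18:00 (add 4h to convert from UTC-4).
Ulla in UTC: 10:25-12:00, 12:15-16:20 (subtract 4h to convert from UTC+4).
Clara in UTC: 09:25-12:30, 13:25-16:40 (subtract 1h to convert from UTC+1).
Rina in UTC: 10:20-14:55, 17:30-17:50 (add 4h to convert from UTC-4).
Uma ∩ Ulla: 10:25-12:00, 12:15-15:05.
Uma ∩ Ulla ∩ Clara: 10:25-12:00, 12:15-12:30, 13:25-15:05.
Uma ∩ Ulla ∩ Clara ∩ Rina: 10:25-12:00, 12:15-12:30, 13:25-14:55.
The last common window of at least 90 minutes is 13:25-14:55; a 90-minute meeting can start as late as 13:25 and still end by 14:55.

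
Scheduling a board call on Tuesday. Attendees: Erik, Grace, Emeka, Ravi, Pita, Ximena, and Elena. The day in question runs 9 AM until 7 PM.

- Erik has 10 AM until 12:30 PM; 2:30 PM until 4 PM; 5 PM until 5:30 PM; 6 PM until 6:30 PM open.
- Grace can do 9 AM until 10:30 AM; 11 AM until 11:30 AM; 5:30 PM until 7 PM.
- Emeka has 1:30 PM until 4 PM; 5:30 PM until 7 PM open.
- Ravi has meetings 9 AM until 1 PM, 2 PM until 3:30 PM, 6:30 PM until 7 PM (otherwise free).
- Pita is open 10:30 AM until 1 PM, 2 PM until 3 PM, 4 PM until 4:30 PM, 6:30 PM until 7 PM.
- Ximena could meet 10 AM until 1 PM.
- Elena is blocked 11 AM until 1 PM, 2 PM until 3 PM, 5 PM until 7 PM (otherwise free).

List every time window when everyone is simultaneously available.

none

Erik free: 10:00-12:30, 14:30-16:00, 17:00-17:30, 18:00-18:30.
Grace free: 09:00-10:30, 11:00-11:30, 17:30-19:00.
Emeka free: 13:30-16:00, 17:30-19:00.
Ravi free: 13:00-14:00, 15:30-18:30 (invert busy blocks within the working day).
Pita free: 10:30-13:00, 14:00-15:00, 16:00-16:30, 18:30-19:00.
Ximena free: 10:00-13:00.
Elena free: 09:00-11:00, 13:00-14:00, 15:00-17:00 (invert busy blocks within the working day).
Erik ∩ Grace: 10:00-10:30, 11:00-11:30, 18:00-18:30.
Erik ∩ Grace ∩ Emeka: 18:00-18:30.
Erik ∩ Grace ∩ Emeka ∩ Ravi: 18:00-18:30.
Erik ∩ Grace ∩ Emeka ∩ Ravi ∩ Pita: ∅.
Erik ∩ Grace ∩ Emeka ∩ Ravi ∩ Pita ∩ Ximena: ∅.
Erik ∩ Grace ∩ Emeka ∩ Ravi ∩ Pita ∩ Ximena ∩ Elena: ∅.
There is no time when everyone is free.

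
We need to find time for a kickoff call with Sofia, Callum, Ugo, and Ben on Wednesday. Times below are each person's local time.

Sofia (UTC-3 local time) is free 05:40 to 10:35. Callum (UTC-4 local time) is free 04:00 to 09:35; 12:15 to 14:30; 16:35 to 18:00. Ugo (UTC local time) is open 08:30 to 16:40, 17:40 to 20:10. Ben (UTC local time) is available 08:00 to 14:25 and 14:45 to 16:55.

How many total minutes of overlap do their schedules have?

Sofia in UTC: 08:40-13:35 (add 3h to convert from UTC-3).
Callum in UTC: 08:00-13:35, 16:15-18:30, 20:35-22:00 (add 4h to convert from UTC-4).
Ugo in UTC: 08:30-16:40, 17:40-20:10.
Ben in UTC: 08:00-14:25, 14:45-16:55.
Sofia ∩ Callum: 08:40-13:35.
Sofia ∩ Callum ∩ Ugo: 08:40-13:35.
Sofia ∩ Callum ∩ Ugo ∩ Ben: 08:40-13:35.
That's a single block of 295 minutes.

295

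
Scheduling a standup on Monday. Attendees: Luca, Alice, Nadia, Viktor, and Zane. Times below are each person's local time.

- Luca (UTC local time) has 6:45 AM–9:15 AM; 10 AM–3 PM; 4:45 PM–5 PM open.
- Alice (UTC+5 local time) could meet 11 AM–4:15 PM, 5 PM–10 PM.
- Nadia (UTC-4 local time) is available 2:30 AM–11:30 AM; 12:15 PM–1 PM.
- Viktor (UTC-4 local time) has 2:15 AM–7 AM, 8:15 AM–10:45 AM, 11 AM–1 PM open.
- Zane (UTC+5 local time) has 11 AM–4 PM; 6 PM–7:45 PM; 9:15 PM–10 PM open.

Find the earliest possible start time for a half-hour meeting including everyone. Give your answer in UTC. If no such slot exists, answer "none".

Luca in UTC: 06:45-09:15, 10:00-15:00, 16:45-17:00.
Alice in UTC: 06:00-11:15, 12:00-17:00 (subtract 5h to convert from UTC+5).
Nadia in UTC: 06:30-15:30, 16:15-17:00 (add 4h to convert from UTC-4).
Viktor in UTC: 06:15-11:00, 12:15-14:45, 15:00-17:00 (add 4h to convert from UTC-4).
Zane in UTC: 06:00-11:00, 13:00-14:45, 16:15-17:00 (subtract 5h to convert from UTC+5).
Luca ∩ Alice: 06:45-09:15, 10:00-11:15, 12:00-15:00, 16:45-17:00.
Luca ∩ Alice ∩ Nadia: 06:45-09:15, 10:00-11:15, 12:00-15:00, 16:45-17:00.
Luca ∩ Alice ∩ Nadia ∩ Viktor: 06:45-09:15, 10:00-11:00, 12:15-14:45, 16:45-17:00.
Luca ∩ Alice ∩ Nadia ∩ Viktor ∩ Zane: 06:45-09:15, 10:00-11:00, 13:00-14:45, 16:45-17:00.
Those are the intersection windows.
The first common window of at least 30 minutes is 06:45-09:15, so the earliest start is 06:45.

06:45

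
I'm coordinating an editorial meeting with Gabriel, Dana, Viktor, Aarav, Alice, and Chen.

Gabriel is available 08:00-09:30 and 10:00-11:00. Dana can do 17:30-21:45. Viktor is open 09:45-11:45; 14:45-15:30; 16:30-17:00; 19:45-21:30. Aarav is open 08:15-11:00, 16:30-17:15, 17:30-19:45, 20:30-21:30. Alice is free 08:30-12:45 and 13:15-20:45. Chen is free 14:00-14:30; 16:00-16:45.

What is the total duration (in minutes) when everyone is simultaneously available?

0

Gabriel ∩ Dana: ∅.
Gabriel ∩ Dana ∩ Viktor: ∅.
Gabriel ∩ Dana ∩ Viktor ∩ Aarav: ∅.
Gabriel ∩ Dana ∩ Viktor ∩ Aarav ∩ Alice: ∅.
Gabriel ∩ Dana ∩ Viktor ∩ Aarav ∩ Alice ∩ Chen: ∅.
There is no time when everyone is free.
There is no common window, so the total is 0 minutes.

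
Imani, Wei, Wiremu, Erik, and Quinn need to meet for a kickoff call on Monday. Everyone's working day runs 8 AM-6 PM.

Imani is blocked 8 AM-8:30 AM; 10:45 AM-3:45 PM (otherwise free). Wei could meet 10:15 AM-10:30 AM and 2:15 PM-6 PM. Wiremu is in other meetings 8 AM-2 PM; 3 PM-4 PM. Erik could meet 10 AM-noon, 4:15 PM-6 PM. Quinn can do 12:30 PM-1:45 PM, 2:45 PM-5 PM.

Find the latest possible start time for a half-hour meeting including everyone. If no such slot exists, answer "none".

Imani free: 08:30-10:45, 15:45-18:00 (invert busy blocks within the working day).
Wei free: 10:15-10:30, 14:15-18:00.
Wiremu free: 14:00-15:00, 16:00-18:00 (invert busy blocks within the working day).
Erik free: 10:00-12:00, 16:15-18:00.
Quinn free: 12:30-13:45, 14:45-17:00.
Imani ∩ Wei: 10:15-10:30, 15:45-18:00.
Imani ∩ Wei ∩ Wiremu: 16:00-18:00.
Imani ∩ Wei ∩ Wiremu ∩ Erik: 16:15-18:00.
Imani ∩ Wei ∩ Wiremu ∩ Erik ∩ Quinn: 16:15-17:00.
The last common window of at least 30 minutes is 16:15-17:00; a 30-minute meeting can start as late as 16:30 and still end by 17:00.

16:30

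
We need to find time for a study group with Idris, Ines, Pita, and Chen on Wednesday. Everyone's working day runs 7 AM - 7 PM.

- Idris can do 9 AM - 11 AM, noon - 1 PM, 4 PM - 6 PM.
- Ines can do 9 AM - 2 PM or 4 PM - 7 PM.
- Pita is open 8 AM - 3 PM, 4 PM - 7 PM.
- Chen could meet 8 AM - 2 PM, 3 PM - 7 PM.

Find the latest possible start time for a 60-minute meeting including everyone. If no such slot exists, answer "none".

17:00

Idris ∩ Ines: 09:00-11:00, 12:00-13:00, 16:00-18:00.
Idris ∩ Ines ∩ Pita: 09:00-11:00, 12:00-13:00, 16:00-18:00.
Idris ∩ Ines ∩ Pita ∩ Chen: 09:00-11:00, 12:00-13:00, 16:00-18:00.
The last common window of at least 60 minutes is 16:00-18:00; a 60-minute meeting can start as late as 17:00 and still end by 18:00.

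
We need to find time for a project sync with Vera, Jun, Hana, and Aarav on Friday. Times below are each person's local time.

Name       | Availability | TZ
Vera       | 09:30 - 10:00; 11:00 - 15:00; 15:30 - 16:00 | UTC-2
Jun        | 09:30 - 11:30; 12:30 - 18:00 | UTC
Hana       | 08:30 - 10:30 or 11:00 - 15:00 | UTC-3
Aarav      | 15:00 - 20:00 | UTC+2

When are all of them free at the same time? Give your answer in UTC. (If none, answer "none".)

Vera in UTC: 11:30-12:00, 13:00-17:00, 17:30-18:00 (add 2h to convert from UTC-2).
Jun in UTC: 09:30-11:30, 12:30-18:00.
Hana in UTC: 11:30-13:30, 14:00-18:00 (add 3h to convert from UTC-3).
Aarav in UTC: 13:00-18:00 (subtract 2h to convert from UTC+2).
Vera ∩ Jun: 13:00-17:00, 17:30-18:00.
Vera ∩ Jun ∩ Hana: 13:00-13:30, 14:00-17:00, 17:30-18:00.
Vera ∩ Jun ∩ Hana ∩ Aarav: 13:00-13:30, 14:00-17:00, 17:30-18:00.

13:00-13:30, 14:00-17:00, 17:30-18:00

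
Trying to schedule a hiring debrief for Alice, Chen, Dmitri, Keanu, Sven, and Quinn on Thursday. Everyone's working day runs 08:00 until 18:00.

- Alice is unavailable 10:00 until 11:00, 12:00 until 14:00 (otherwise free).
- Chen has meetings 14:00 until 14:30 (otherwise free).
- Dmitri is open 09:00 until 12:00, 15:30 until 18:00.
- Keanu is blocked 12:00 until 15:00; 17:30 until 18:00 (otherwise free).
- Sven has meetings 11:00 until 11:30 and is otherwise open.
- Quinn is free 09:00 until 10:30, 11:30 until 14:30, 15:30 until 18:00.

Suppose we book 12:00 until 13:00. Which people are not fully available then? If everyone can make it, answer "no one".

Alice, Dmitri, Keanu

Alice free: 08:00-10:00, 11:00-12:00, 14:00-18:00 (invert busy blocks within the working day).
Chen free: 08:00-14:00, 14:30-18:00 (invert busy blocks within the working day).
Dmitri free: 09:00-12:00, 15:30-18:00.
Keanu free: 08:00-12:00, 15:00-17:30 (invert busy blocks within the working day).
Sven free: 08:00-11:00, 11:30-18:00 (invert busy blocks within the working day).
Quinn free: 09:00-10:30, 11:30-14:30, 15:30-18:00.
Alice: not fully free for 12:00-13:00. Chen: free for 12:00-13:00. Dmitri: not fully free for 12:00-13:00. Keanu: not fully free for 12:00-13:00. Sven: free for 12:00-13:00. Quinn: free for 12:00-13:00.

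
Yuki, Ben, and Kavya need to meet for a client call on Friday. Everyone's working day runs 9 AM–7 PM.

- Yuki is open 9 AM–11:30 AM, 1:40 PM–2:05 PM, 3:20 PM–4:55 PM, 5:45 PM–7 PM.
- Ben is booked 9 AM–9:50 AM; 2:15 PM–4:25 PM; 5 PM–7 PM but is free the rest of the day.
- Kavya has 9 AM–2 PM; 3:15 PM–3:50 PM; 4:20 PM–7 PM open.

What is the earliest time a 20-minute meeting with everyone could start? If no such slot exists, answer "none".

09:50

Yuki free: 09:00-11:30, 13:40-14:05, 15:20-16:55, 17:45-19:00.
Ben free: 09:50-14:15, 16:25-17:00 (invert busy blocks within the working day).
Kavya free: 09:00-14:00, 15:15-15:50, 16:20-19:00.
Yuki ∩ Ben: 09:50-11:30, 13:40-14:05, 16:25-16:55.
Yuki ∩ Ben ∩ Kavya: 09:50-11:30, 13:40-14:00, 16:25-16:55.
So the common availability across everyone is 09:50-11:30, 13:40-14:00, 16:25-16:55.
The first common window of at least 20 minutes is 09:50-11:30, so the earliest start is 09:50.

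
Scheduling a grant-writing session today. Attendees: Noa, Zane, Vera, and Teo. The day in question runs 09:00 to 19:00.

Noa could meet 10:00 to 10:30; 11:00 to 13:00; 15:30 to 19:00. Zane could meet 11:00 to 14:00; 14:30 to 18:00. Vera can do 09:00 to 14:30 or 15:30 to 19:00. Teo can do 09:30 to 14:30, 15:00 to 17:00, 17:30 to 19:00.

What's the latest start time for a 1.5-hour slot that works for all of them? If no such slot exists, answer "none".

15:30

Noa ∩ Zane: 11:00-13:00, 15:30-18:00.
Noa ∩ Zane ∩ Vera: 11:00-13:00, 15:30-18:00.
Noa ∩ Zane ∩ Vera ∩ Teo: 11:00-13:00, 15:30-17:00, 17:30-18:00.
Those are the intersection windows.
The last common window of at least 90 minutes is 15:30-17:00; a 90-minute meeting can start as late as 15:30 and still end by 17:00.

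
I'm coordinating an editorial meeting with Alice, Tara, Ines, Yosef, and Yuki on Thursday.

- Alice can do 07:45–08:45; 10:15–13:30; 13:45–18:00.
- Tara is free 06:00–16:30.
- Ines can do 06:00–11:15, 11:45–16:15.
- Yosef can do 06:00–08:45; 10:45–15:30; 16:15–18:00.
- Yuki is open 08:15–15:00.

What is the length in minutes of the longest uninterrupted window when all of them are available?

105

Alice ∩ Tara: 07:45-08:45, 10:15-13:30, 13:45-16:30.
Alice ∩ Tara ∩ Ines: 07:45-08:45, 10:15-11:15, 11:45-13:30, 13:45-16:15.
Alice ∩ Tara ∩ Ines ∩ Yosef: 07:45-08:45, 10:45-11:15, 11:45-13:30, 13:45-15:30.
Alice ∩ Tara ∩ Ines ∩ Yosef ∩ Yuki: 08:15-08:45, 10:45-11:15, 11:45-13:30, 13:45-15:00.
The longest is 11:45-13:30 at 105 minutes.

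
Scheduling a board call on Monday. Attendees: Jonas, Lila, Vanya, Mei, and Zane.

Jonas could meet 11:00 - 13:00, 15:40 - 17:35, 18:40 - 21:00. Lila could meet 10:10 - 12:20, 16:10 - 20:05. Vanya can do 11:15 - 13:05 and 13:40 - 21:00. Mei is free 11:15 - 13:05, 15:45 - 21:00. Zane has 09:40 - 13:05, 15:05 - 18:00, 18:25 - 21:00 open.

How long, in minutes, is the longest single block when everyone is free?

Jonas ∩ Lila: 11:00-12:20, 16:10-17:35, 18:40-20:05.
Jonas ∩ Lila ∩ Vanya: 11:15-12:20, 16:10-17:35, 18:40-20:05.
Jonas ∩ Lila ∩ Vanya ∩ Mei: 11:15-12:20, 16:10-17:35, 18:40-20:05.
Jonas ∩ Lila ∩ Vanya ∩ Mei ∩ Zane: 11:15-12:20, 16:10-17:35, 18:40-20:05.
The longest is 16:10-17:35 at 85 minutes.

85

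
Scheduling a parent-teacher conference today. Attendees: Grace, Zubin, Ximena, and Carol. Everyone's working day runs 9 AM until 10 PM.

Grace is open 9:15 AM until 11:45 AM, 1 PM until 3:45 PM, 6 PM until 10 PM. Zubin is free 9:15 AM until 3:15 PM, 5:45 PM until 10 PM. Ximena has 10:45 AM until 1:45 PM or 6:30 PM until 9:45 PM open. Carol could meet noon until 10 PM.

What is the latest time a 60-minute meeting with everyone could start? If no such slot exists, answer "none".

20:45

Grace ∩ Zubin: 09:15-11:45, 13:00-15:15, 18:00-22:00.
Grace ∩ Zubin ∩ Ximena: 10:45-11:45, 13:00-13:45, 18:30-21:45.
Grace ∩ Zubin ∩ Ximena ∩ Carol: 13:00-13:45, 18:30-21:45.
The last common window of at least 60 minutes is 18:30-21:45; a 60-minute meeting can start as late as 20:45 and still end by 21:45.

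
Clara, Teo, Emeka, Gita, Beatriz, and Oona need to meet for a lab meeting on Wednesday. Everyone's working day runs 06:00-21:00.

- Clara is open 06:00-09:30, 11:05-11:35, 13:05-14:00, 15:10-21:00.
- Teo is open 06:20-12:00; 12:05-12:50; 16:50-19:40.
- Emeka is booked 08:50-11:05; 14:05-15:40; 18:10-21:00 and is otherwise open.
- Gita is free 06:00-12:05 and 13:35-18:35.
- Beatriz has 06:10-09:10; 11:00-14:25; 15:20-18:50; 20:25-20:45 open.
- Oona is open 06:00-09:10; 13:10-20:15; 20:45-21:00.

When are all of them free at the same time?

06:20-08:50, 16:50-18:10

Clara free: 06:00-09:30, 11:05-11:35, 13:05-14:00, 15:10-21:00.
Teo free: 06:20-12:00, 12:05-12:50, 16:50-19:40.
Emeka free: 06:00-08:50, 11:05-14:05, 15:40-18:10 (invert busy blocks within the working day).
Gita free: 06:00-12:05, 13:35-18:35.
Beatriz free: 06:10-09:10, 11:00-14:25, 15:20-18:50, 20:25-20:45.
Oona free: 06:00-09:10, 13:10-20:15, 20:45-21:00.
Clara ∩ Teo: 06:20-09:30, 11:05-11:35, 16:50-19:40.
Clara ∩ Teo ∩ Emeka: 06:20-08:50, 11:05-11:35, 16:50-18:10.
Clara ∩ Teo ∩ Emeka ∩ Gita: 06:20-08:50, 11:05-11:35, 16:50-18:10.
Clara ∩ Teo ∩ Emeka ∩ Gita ∩ Beatriz: 06:20-08:50, 11:05-11:35, 16:50-18:10.
Clara ∩ Teo ∩ Emeka ∩ Gita ∩ Beatriz ∩ Oona: 06:20-08:50, 16:50-18:10.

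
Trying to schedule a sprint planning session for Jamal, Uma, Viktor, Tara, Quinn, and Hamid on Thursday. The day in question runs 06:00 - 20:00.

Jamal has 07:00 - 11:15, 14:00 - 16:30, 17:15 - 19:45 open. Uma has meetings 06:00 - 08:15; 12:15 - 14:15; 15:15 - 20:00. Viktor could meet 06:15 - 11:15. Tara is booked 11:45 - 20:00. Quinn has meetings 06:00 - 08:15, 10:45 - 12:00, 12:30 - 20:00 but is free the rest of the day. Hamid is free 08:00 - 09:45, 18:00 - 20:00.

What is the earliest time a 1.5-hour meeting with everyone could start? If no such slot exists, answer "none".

Jamal free: 07:00-11:15, 14:00-16:30, 17:15-19:45.
Uma free: 08:15-12:15, 14:15-15:15 (invert busy blocks within the working day).
Viktor free: 06:15-11:15.
Tara free: 06:00-11:45 (invert busy blocks within the working day).
Quinn free: 08:15-10:45, 12:00-12:30 (invert busy blocks within the working day).
Hamid free: 08:00-09:45, 18:00-20:00.
Jamal ∩ Uma: 08:15-11:15, 14:15-15:15.
Jamal ∩ Uma ∩ Viktor: 08:15-11:15.
Jamal ∩ Uma ∩ Viktor ∩ Tara: 08:15-11:15.
Jamal ∩ Uma ∩ Viktor ∩ Tara ∩ Quinn: 08:15-10:45.
Jamal ∩ Uma ∩ Viktor ∩ Tara ∩ Quinn ∩ Hamid: 08:15-09:45.
So the common availability across everyone is 08:15-09:45.
The first common window of at least 90 minutes is 08:15-09:45, so the earliest start is 08:15.

08:15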